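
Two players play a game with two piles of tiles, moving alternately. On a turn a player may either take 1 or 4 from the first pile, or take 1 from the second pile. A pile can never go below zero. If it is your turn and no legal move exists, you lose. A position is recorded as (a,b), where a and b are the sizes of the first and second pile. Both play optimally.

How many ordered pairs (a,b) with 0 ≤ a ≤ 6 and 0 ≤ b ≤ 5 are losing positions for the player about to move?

18

Work bottom-up. With no move the player to move loses. Otherwise the position is W if at least one move leads to an L position for the opponent, and L if every move leads to a W.
Every move lowers a or b (never raises either), so fill the grid row by row in increasing a, and left to right within a row: each cell's successors are then already labelled.
      b=0  b=1  b=2  b=3  b=4  b=5
a=0:    L    W    L    W    L    W
a=1:    W    L    W    L    W    L
a=2:    L    W    L    W    L    W
a=3:    W    L    W    L    W    L
a=4:    W    W    W    W    W    W
a=5:    L    W    L    W    L    W
a=6:    W    L    W    L    W    L
Cells with no legal move (terminal, hence L): (0,0).
The remaining L cells, each justified by listing all of its moves:
(0,2): the only move is to (0,1)(W), a W ⇒ L
(0,4): the only move is to (0,3)(W), a W ⇒ L
(1,1): moves to (0,1)(W), (1,0)(W); every one is W ⇒ L
(1,3): moves to (0,3)(W), (1,2)(W); every one is W ⇒ L
(1,5): moves to (0,5)(W), (1,4)(W); every one is W ⇒ L
(2,0): the only move is to (1,0)(W), a W ⇒ L
(2,2): moves to (1,2)(W), (2,1)(W); every one is W ⇒ L
(2,4): moves to (1,4)(W), (2,3)(W); every one is W ⇒ L
(3,1): moves to (2,1)(W), (3,0)(W); every one is W ⇒ L
(3,3): moves to (2,3)(W), (3,2)(W); every one is W ⇒ L
(3,5): moves to (2,5)(W), (3,4)(W); every one is W ⇒ L
(5,0): moves to (4,0)(W), (1,0)(W); every one is W ⇒ L
(5,2): moves to (4,2)(W), (1,2)(W), (5,1)(W); every one is W ⇒ L
(5,4): moves to (4,4)(W), (1,4)(W), (5,3)(W); every one is W ⇒ L
(6,1): moves to (5,1)(W), (2,1)(W), (6,0)(W); every one is W ⇒ L
(6,3): moves to (5,3)(W), (2,3)(W), (6,2)(W); every one is W ⇒ L
(6,5): moves to (5,5)(W), (2,5)(W), (6,4)(W); every one is W ⇒ L
Every other cell has at least one move into one of the L cells above, so it is W.
L cells per row: a=0: 3, a=1: 3, a=2: 3, a=3: 3, a=4: 0, a=5: 3, a=6: 3; total 18.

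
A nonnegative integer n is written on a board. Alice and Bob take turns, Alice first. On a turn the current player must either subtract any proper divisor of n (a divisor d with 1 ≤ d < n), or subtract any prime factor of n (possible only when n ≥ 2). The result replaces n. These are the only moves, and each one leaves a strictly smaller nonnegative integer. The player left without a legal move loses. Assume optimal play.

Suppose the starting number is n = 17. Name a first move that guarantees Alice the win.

Use the standard recursion: the mover loses at a terminal position; elsewhere, the mover wins exactly when some move hands the opponent an L position.
n=0: no move → L
n=1: no move → L
n=2: →0(L), so W
n=3: →0(L), so W
n=4: →2(W), 3(W) — all W, so L
n=5: →0(L), so W
n=6: →4(L), so W
n=7: →0(L), so W
n=8: →4(L), so W
n=9: →6(W), 8(W) — all W, so L
n=10: →9(L), so W
n=11: →0(L), so W
n=12: →9(L), so W
n=13: →0(L), so W
n=14: →7(W), 12(W), 13(W) — all W, so L
n=15: →14(L), so W
n=16: →14(L), so W
n=17: →0(L), so W
From 17, the L positions reachable in one move are: 0.

Move to 0.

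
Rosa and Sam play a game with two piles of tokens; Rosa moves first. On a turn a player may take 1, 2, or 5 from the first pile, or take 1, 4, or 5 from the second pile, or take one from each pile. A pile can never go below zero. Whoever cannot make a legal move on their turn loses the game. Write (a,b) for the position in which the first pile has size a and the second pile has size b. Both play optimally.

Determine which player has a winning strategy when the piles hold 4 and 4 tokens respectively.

Sam wins.

Label each position W (a win for the player to move) or L (a loss). A position with no legal move is L; any other position is W exactly when some move reaches an L, and L when every move reaches a W.
No move ever increases a pile, so every position that can arise here has a ≤ 4 and b ≤ 4; it is enough to label the cells with 0 ≤ a ≤ 4 and 0 ≤ b ≤ 4.
Every move lowers a or b (never raises either), so fill the grid row by row in increasing a, and left to right within a row: each cell's successors are then already labelled.
      b=0  b=1  b=2  b=3  b=4
a=0:    L    W    L    W    W
a=1:    W    W    W    W    L
a=2:    W    L    W    L    W
a=3:    L    W    W    W    W
a=4:    W    W    L    W    L
Cells with no legal move (terminal, hence L): (0,0).
The remaining L cells, each justified by listing all of its moves:
(0,2): the only move is to (0,1)(W), a W ⇒ L
(1,4): moves to (0,4)(W), (1,3)(W), (1,0)(W), (0,3)(W); every one is W ⇒ L
(2,1): moves to (1,1)(W), (0,1)(W), (2,0)(W), (1,0)(W); every one is W ⇒ L
(2,3): moves to (1,3)(W), (0,3)(W), (2,2)(W), (1,2)(W); every one is W ⇒ L
(3,0): moves to (2,0)(W), (1,0)(W); every one is W ⇒ L
(4,2): moves to (3,2)(W), (2,2)(W), (4,1)(W), (3,1)(W); every one is W ⇒ L
(4,4): moves to (3,4)(W), (2,4)(W), (4,3)(W), (4,0)(W), (3,3)(W); every one is W ⇒ L
Every other cell has at least one move into one of the L cells above, so it is W.
Every move from (4,4) reaches a W position, so the mover loses.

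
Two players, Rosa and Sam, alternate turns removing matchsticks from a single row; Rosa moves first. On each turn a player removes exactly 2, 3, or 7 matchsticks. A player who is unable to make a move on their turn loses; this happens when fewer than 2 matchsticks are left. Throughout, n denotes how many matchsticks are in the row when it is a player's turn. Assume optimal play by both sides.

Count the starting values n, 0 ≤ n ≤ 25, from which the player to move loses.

11

Label each position W (a win for the player to move) or L (a loss). A position with no legal move is L; any other position is W exactly when some move reaches an L, and L when every move reaches a W.
n=0: no move → L
n=1: no move → L
n=2: reaches L-position 0 → W
n=3: reaches L-position 1 → W
n=4: reaches L-position 1 → W
n=5: only reaches 3(W), 2(W), all W → L
n=6: only reaches 4(W), 3(W), all W → L
n=7: reaches L-position 5 → W
n=8: reaches L-position 6 → W
n=9: reaches L-position 6 → W
n=10: only reaches 8(W), 7(W), 3(W), all W → L
n=11: only reaches 9(W), 8(W), 4(W), all W → L
n=12: reaches L-position 10 → W
n=13: reaches L-position 11 → W
n=14: reaches L-position 11 → W
n=15: only reaches 13(W), 12(W), 8(W), all W → L
n=16: only reaches 14(W), 13(W), 9(W), all W → L
n=17: reaches L-position 15 → W
n=18: reaches L-position 16 → W
n=19: reaches L-position 16 → W
n=20: only reaches 18(W), 17(W), 13(W), all W → L
n=21: only reaches 19(W), 18(W), 14(W), all W → L
n=22: reaches L-position 20 → W
n=23: reaches L-position 21 → W
n=24: reaches L-position 21 → W
n=25: only reaches 23(W), 22(W), 18(W), all W → L
L entries with 0 ≤ n ≤ 25: n = 0, 1, 5, 6, 10, 11, 15, 16, 20, 21, 25; that makes 11.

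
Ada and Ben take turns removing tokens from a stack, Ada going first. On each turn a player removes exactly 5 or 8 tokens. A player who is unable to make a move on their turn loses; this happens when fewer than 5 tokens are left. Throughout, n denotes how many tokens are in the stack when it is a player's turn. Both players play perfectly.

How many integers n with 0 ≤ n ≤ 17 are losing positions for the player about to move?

Label each position W (a win for the player to move) or L (a loss). A position with no legal move is L; any other position is W exactly when some move reaches an L, and L when every move reaches a W.
n=0: no move → L
n=1: no move → L
n=2: no move → L
n=3: no move → L
n=4: no move → L
n=5: →0(L), so W
n=6: →1(L), so W
n=7: →2(L), so W
n=8: →3(L), so W
n=9: →4(L), so W
n=10: →2(L), so W
n=11: →3(L), so W
n=12: →4(L), so W
n=13: →8(W), 5(W) — all W, so L
n=14: →9(W), 6(W) — all W, so L
n=15: →10(W), 7(W) — all W, so L
n=16: →11(W), 8(W) — all W, so L
n=17: →12(W), 9(W) — all W, so L
L entries with 0 ≤ n ≤ 17: n = 0, 1, 2, 3, 4, 13, 14, 15, 16, 17; that makes 10.

10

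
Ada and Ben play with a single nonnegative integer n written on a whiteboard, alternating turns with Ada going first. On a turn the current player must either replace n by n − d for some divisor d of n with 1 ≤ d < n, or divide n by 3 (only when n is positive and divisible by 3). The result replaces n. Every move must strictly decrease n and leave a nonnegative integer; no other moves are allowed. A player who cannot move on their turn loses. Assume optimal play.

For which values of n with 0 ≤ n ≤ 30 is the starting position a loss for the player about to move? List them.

Classify positions by backward induction: terminal positions (no move available) are L. From any other position, the mover wins iff some move reaches an L.
n=0: no move → L
n=1: no move → L
n=2: W (go to 1, an L position)
n=3: W (go to 1, an L position)
n=4: L (options 2(W), 3(W) are all W)
n=5: W (go to 4, an L position)
n=6: W (go to 4, an L position)
n=7: L (sole option 6(W) is W)
n=8: W (go to 4, an L position)
n=9: L (options 3(W), 6(W), 8(W) are all W)
n=10: W (go to 9, an L position)
n=11: L (sole option 10(W) is W)
n=12: W (go to 4, an L position)
n=13: L (sole option 12(W) is W)
n=14: W (go to 7, an L position)
n=15: L (options 5(W), 10(W), 12(W), 14(W) are all W)
n=16: W (go to 15, an L position)
n=17: L (sole option 16(W) is W)
n=18: W (go to 9, an L position)
n=19: L (sole option 18(W) is W)
n=20: W (go to 15, an L position)
n=21: W (go to 7, an L position)
n=22: W (go to 11, an L position)
n=23: L (sole option 22(W) is W)
n=24: W (go to 23, an L position)
n=25: L (options 20(W), 24(W) are all W)
n=26: W (go to 13, an L position)
n=27: W (go to 9, an L position)
n=28: L (options 14(W), 21(W), 24(W), 26(W), 27(W) are all W)
n=29: W (go to 28, an L position)
n=30: W (go to 15, an L position)
The losing starting values of n are exactly the entries labelled L in this table (13 of them).

0, 1, 4, 7, 9, 11, 13, 15, 17, 19, 23, 25, 28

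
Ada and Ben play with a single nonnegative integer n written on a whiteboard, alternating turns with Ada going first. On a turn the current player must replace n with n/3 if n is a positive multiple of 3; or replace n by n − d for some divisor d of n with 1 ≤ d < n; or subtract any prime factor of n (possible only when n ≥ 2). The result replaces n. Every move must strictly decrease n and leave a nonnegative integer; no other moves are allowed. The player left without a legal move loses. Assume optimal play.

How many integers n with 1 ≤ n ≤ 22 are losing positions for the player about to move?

Use the standard recursion: the mover loses at a terminal position; elsewhere, the mover wins exactly when some move hands the opponent an L position.
n=0: no move → L
n=1: no move → L
n=2: →0(L), so W
n=3: →0(L), so W
n=4: →2(W), 3(W) — all W, so L
n=5: →0(L), so W
n=6: →4(L), so W
n=7: →0(L), so W
n=8: →4(L), so W
n=9: →3(W), 6(W), 8(W) — all W, so L
n=10: →9(L), so W
n=11: →0(L), so W
n=12: →4(L), so W
n=13: →0(L), so W
n=14: →7(W), 12(W), 13(W) — all W, so L
n=15: →14(L), so W
n=16: →14(L), so W
n=17: →0(L), so W
n=18: →9(L), so W
n=19: →0(L), so W
n=20: →10(W), 15(W), 16(W), 18(W), 19(W) — all W, so L
n=21: →14(L), so W
n=22: →20(L), so W
L entries with 1 ≤ n ≤ 22 (n=0 is outside the asked range and is not counted): n = 1, 4, 9, 14, 20; that makes 5.

5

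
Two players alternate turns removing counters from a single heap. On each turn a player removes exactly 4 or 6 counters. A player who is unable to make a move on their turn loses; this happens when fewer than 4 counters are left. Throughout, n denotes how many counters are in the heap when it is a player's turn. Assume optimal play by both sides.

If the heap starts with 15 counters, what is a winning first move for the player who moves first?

Label each position W (a win for the player to move) or L (a loss). A position with no legal move is L; any other position is W exactly when some move reaches an L, and L when every move reaches a W.
n=0: no move → L
n=1: no move → L
n=2: no move → L
n=3: no move → L
n=4: can move to 0, which is L ⇒ W
n=5: can move to 1, which is L ⇒ W
n=6: can move to 2, which is L ⇒ W
n=7: can move to 3, which is L ⇒ W
n=8: can move to 2, which is L ⇒ W
n=9: can move to 3, which is L ⇒ W
n=10: moves to 6(W), 4(W); every one is W ⇒ L
n=11: moves to 7(W), 5(W); every one is W ⇒ L
n=12: moves to 8(W), 6(W); every one is W ⇒ L
n=13: moves to 9(W), 7(W); every one is W ⇒ L
n=14: can move to 10, which is L ⇒ W
n=15: can move to 11, which is L ⇒ W
From 15, the L positions reachable in one move are: 11.

Remove 4, leaving 11.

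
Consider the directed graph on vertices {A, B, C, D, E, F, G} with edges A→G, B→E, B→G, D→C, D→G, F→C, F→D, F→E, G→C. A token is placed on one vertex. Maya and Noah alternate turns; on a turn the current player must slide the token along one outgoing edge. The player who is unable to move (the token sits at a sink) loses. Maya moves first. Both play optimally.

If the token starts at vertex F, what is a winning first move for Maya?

Compute win/loss labels from the base case upward. A position with no move is L. Any other position is W if it can reach an L in one move, else L.
Every edge goes from a vertex to one that appears earlier in the order C, E, G, A, D, B, F, so processing vertices in that order labels each vertex after all of its successors.
C: no outgoing edge → L
E: no outgoing edge → L
G: W (go to C, an L position)
A: L (sole option G(W) is W)
D: W (go to C, an L position)
B: W (go to E, an L position)
F: W (go to E, an L position)
From F, the L positions reachable in one move are: E, C. Any move reaching one of these is winning.

Move to E.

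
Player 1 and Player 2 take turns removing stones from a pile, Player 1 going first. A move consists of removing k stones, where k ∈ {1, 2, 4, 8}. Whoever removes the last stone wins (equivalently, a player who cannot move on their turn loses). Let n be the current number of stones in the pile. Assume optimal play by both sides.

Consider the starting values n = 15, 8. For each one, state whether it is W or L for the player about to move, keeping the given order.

15: L, 8: W

Build the W/L table. Terminal = L. A non-terminal position is W if it has a move to some L; otherwise it is L.
n=0: no move → L
n=1: can move to 0, which is L ⇒ W
n=2: can move to 0, which is L ⇒ W
n=3: moves to 2(W), 1(W); every one is W ⇒ L
n=4: can move to 3, which is L ⇒ W
n=5: can move to 3, which is L ⇒ W
n=6: moves to 5(W), 4(W), 2(W); every one is W ⇒ L
n=7: can move to 6, which is L ⇒ W
n=8: can move to 6, which is L ⇒ W
n=9: moves to 8(W), 7(W), 5(W), 1(W); every one is W ⇒ L
n=10: can move to 9, which is L ⇒ W
n=11: can move to 9, which is L ⇒ W
n=12: moves to 11(W), 10(W), 8(W), 4(W); every one is W ⇒ L
n=13: can move to 12, which is L ⇒ W
n=14: can move to 12, which is L ⇒ W
n=15: moves to 14(W), 13(W), 11(W), 7(W); every one is W ⇒ L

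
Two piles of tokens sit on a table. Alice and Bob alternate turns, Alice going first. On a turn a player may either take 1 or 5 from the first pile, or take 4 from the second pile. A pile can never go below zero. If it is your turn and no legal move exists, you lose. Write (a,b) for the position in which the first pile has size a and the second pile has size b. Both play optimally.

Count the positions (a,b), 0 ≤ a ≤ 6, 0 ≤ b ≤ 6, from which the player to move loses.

25

Use the standard recursion: the mover loses at a terminal position; elsewhere, the mover wins exactly when some move hands the opponent an L position.
Every move lowers a or b (never raises either), so fill the grid row by row in increasing a, and left to right within a row: each cell's successors are then already labelled.
      b=0  b=1  b=2  b=3  b=4  b=5  b=6
a=0:    L    L    L    L    W    W    W
a=1:    W    W    W    W    L    L    L
a=2:    L    L    L    L    W    W    W
a=3:    W    W    W    W    L    L    L
a=4:    L    L    L    L    W    W    W
a=5:    W    W    W    W    L    L    L
a=6:    L    L    L    L    W    W    W
Cells with no legal move (terminal, hence L): (0,0), (0,1), (0,2), (0,3).
The remaining L cells, each justified by listing all of its moves:
(1,4): moves to (0,4)(W), (1,0)(W); every one is W ⇒ L
(1,5): moves to (0,5)(W), (1,1)(W); every one is W ⇒ L
(1,6): moves to (0,6)(W), (1,2)(W); every one is W ⇒ L
(2,0): the only move is to (1,0)(W), a W ⇒ L
(2,1): the only move is to (1,1)(W), a W ⇒ L
(2,2): the only move is to (1,2)(W), a W ⇒ L
(2,3): the only move is to (1,3)(W), a W ⇒ L
(3,4): moves to (2,4)(W), (3,0)(W); every one is W ⇒ L
(3,5): moves to (2,5)(W), (3,1)(W); every one is W ⇒ L
(3,6): moves to (2,6)(W), (3,2)(W); every one is W ⇒ L
(4,0): the only move is to (3,0)(W), a W ⇒ L
(4,1): the only move is to (3,1)(W), a W ⇒ L
(4,2): the only move is to (3,2)(W), a W ⇒ L
(4,3): the only move is to (3,3)(W), a W ⇒ L
(5,4): moves to (4,4)(W), (0,4)(W), (5,0)(W); every one is W ⇒ L
(5,5): moves to (4,5)(W), (0,5)(W), (5,1)(W); every one is W ⇒ L
(5,6): moves to (4,6)(W), (0,6)(W), (5,2)(W); every one is W ⇒ L
(6,0): moves to (5,0)(W), (1,0)(W); every one is W ⇒ L
(6,1): moves to (5,1)(W), (1,1)(W); every one is W ⇒ L
(6,2): moves to (5,2)(W), (1,2)(W); every one is W ⇒ L
(6,3): moves to (5,3)(W), (1,3)(W); every one is W ⇒ L
Every other cell has at least one move into one of the L cells above, so it is W.
L cells per row: a=0: 4, a=1: 3, a=2: 4, a=3: 3, a=4: 4, a=5: 3, a=6: 4; total 25.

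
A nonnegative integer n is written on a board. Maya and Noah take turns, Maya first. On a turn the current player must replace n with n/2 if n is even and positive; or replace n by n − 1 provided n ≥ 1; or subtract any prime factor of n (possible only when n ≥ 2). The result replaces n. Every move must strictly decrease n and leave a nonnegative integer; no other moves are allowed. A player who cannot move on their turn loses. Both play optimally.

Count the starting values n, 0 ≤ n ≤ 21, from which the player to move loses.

5

Classify positions by backward induction: terminal positions (no move available) are L. From any other position, the mover wins iff some move reaches an L.
n=0: no move → L
n=1: can move to 0, which is L ⇒ W
n=2: can move to 0, which is L ⇒ W
n=3: can move to 0, which is L ⇒ W
n=4: moves to 2(W), 3(W); every one is W ⇒ L
n=5: can move to 0, which is L ⇒ W
n=6: can move to 4, which is L ⇒ W
n=7: can move to 0, which is L ⇒ W
n=8: can move to 4, which is L ⇒ W
n=9: moves to 6(W), 8(W); every one is W ⇒ L
n=10: can move to 9, which is L ⇒ W
n=11: can move to 0, which is L ⇒ W
n=12: can move to 9, which is L ⇒ W
n=13: can move to 0, which is L ⇒ W
n=14: moves to 7(W), 12(W), 13(W); every one is W ⇒ L
n=15: can move to 14, which is L ⇒ W
n=16: can move to 14, which is L ⇒ W
n=17: can move to 0, which is L ⇒ W
n=18: can move to 9, which is L ⇒ W
n=19: can move to 0, which is L ⇒ W
n=20: moves to 10(W), 15(W), 18(W), 19(W); every one is W ⇒ L
n=21: can move to 14, which is L ⇒ W
L entries with 0 ≤ n ≤ 21: n = 0, 4, 9, 14, 20; that makes 5.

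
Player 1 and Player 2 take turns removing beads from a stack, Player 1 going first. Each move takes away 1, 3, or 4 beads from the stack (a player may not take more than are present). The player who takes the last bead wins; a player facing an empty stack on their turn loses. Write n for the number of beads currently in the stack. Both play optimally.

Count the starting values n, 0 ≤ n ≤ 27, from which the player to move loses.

8

Classify positions by backward induction: terminal positions (no move available) are L. From any other position, the mover wins iff some move reaches an L.
n=0: no move → L
n=1: reaches L-position 0 → W
n=2: only reaches 1(W), which is W → L
n=3: reaches L-position 2 → W
n=4: reaches L-position 0 → W
n=5: reaches L-position 2 → W
n=6: reaches L-position 2 → W
n=7: only reaches 6(W), 4(W), 3(W), all W → L
n=8: reaches L-position 7 → W
n=9: only reaches 8(W), 6(W), 5(W), all W → L
n=10: reaches L-position 9 → W
n=11: reaches L-position 7 → W
n=12: reaches L-position 9 → W
n=13: reaches L-position 9 → W
n=14: only reaches 13(W), 11(W), 10(W), all W → L
n=15: reaches L-position 14 → W
n=16: only reaches 15(W), 13(W), 12(W), all W → L
n=17: reaches L-position 16 → W
n=18: reaches L-position 14 → W
n=19: reaches L-position 16 → W
n=20: reaches L-position 16 → W
n=21: only reaches 20(W), 18(W), 17(W), all W → L
n=22: reaches L-position 21 → W
n=23: only reaches 22(W), 20(W), 19(W), all W → L
n=24: reaches L-position 23 → W
n=25: reaches L-position 21 → W
n=26: reaches L-position 23 → W
n=27: reaches L-position 23 → W
L entries with 0 ≤ n ≤ 27: n = 0, 2, 7, 9, 14, 16, 21, 23; that makes 8.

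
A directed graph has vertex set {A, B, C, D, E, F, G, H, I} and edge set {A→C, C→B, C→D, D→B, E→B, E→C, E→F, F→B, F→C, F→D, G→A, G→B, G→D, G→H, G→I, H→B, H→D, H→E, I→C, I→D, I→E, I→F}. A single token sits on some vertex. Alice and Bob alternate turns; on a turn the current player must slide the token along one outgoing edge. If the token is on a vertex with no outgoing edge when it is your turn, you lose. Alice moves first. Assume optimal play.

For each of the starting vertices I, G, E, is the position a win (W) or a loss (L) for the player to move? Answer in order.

Classify positions by backward induction: terminal positions (no move available) are L. From any other position, the mover wins iff some move reaches an L.
Every edge goes from a vertex to one that appears earlier in the order B, D, C, F, E, A, I, H, G, so processing vertices in that order labels each vertex after all of its successors.
B: no outgoing edge → L
D: W (go to B, an L position)
C: W (go to B, an L position)
F: W (go to B, an L position)
E: W (go to B, an L position)
A: L (sole option C(W) is W)
I: L (options E(W), F(W), C(W), D(W) are all W)
H: W (go to B, an L position)
G: W (go to I, an L position)

I: L, G: W, E: W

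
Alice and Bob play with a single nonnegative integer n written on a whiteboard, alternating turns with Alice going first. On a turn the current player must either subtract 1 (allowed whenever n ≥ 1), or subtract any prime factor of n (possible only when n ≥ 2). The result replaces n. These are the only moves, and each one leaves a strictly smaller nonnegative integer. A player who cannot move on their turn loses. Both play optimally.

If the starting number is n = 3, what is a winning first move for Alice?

Use the standard recursion: the mover loses at a terminal position; elsewhere, the mover wins exactly when some move hands the opponent an L position.
n=0: no move → L
n=1: →0(L), so W
n=2: →0(L), so W
n=3: →0(L), so W
From 3, the L positions reachable in one move are: 0.

Move to 0.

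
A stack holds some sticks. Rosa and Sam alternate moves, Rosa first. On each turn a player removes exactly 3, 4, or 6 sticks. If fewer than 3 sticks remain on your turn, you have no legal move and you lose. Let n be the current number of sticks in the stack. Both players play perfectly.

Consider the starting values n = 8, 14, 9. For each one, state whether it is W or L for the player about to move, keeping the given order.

8: W, 14: W, 9: L

Build the W/L table. Terminal = L. A non-terminal position is W if it has a move to some L; otherwise it is L.
n=0: no move → L
n=1: no move → L
n=2: no move → L
n=3: W (go to 0, an L position)
n=4: W (go to 1, an L position)
n=5: W (go to 2, an L position)
n=6: W (go to 2, an L position)
n=7: W (go to 1, an L position)
n=8: W (go to 2, an L position)
n=9: L (options 6(W), 5(W), 3(W) are all W)
n=10: L (options 7(W), 6(W), 4(W) are all W)
n=11: L (options 8(W), 7(W), 5(W) are all W)
n=12: W (go to 9, an L position)
n=13: W (go to 10, an L position)
n=14: W (go to 11, an L position)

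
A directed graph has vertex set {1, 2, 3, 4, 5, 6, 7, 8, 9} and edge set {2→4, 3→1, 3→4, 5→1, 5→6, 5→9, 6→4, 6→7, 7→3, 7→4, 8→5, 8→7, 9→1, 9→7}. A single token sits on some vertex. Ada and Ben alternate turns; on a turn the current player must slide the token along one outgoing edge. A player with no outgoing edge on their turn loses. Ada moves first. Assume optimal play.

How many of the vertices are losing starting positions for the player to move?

3

Classify positions by backward induction: terminal positions (no move available) are L. From any other position, the mover wins iff some move reaches an L.
Every edge goes from a vertex to one that appears earlier in the order 1, 4, 3, 7, 9, 6, 5, 8, 2, so processing vertices in that order labels each vertex after all of its successors.
1: no outgoing edge → L
4: no outgoing edge → L
3: W (go to 4, an L position)
7: W (go to 4, an L position)
9: W (go to 1, an L position)
6: W (go to 4, an L position)
5: W (go to 1, an L position)
8: L (options 5(W), 7(W) are all W)
2: W (go to 4, an L position)
The L vertices are 1, 4, 8; that is 3 in all.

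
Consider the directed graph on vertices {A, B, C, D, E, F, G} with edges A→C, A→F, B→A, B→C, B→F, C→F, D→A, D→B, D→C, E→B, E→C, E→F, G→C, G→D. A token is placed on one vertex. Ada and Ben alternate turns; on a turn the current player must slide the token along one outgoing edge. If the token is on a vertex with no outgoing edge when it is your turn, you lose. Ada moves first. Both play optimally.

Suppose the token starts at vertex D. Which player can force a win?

Classify positions by backward induction: terminal positions (no move available) are L. From any other position, the mover wins iff some move reaches an L.
Every edge goes from a vertex to one that appears earlier in the order F, C, A, B, D, G, E, so processing vertices in that order labels each vertex after all of its successors.
F: no outgoing edge → L
C: can move to F, which is L ⇒ W
A: can move to F, which is L ⇒ W
B: can move to F, which is L ⇒ W
D: moves to B(W), A(W), C(W); every one is W ⇒ L
G: can move to D, which is L ⇒ W
E: can move to F, which is L ⇒ W
Every move from D reaches a W position, so the mover loses.

Ben wins.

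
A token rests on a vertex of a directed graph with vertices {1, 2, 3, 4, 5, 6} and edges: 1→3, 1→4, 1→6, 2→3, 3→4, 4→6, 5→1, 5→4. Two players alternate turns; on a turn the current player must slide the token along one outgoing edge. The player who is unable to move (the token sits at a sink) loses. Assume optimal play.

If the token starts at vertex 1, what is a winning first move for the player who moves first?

Move to 3.

Compute win/loss labels from the base case upward. A position with no move is L. Any other position is W if it can reach an L in one move, else L.
Every edge goes from a vertex to one that appears earlier in the order 6, 4, 3, 1, 5, 2, so processing vertices in that order labels each vertex after all of its successors.
6: no outgoing edge → L
4: W (go to 6, an L position)
3: L (sole option 4(W) is W)
1: W (go to 3, an L position)
5: L (options 1(W), 4(W) are all W)
2: W (go to 3, an L position)
From 1, the L positions reachable in one move are: 3, 6. Any move reaching one of these is winning.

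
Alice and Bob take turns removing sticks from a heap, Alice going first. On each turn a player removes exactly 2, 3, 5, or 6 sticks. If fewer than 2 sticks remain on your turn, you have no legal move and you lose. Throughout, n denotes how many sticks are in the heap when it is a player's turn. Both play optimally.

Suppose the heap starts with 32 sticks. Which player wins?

Bob wins.

Work bottom-up. With no move the player to move loses. Otherwise the position is W if at least one move leads to an L position for the opponent, and L if every move leads to a W.
n=0: no move → L
n=1: no move → L
n=2: W (go to 0, an L position)
n=3: W (go to 1, an L position)
n=4: W (go to 1, an L position)
n=5: W (go to 0, an L position)
n=6: W (go to 1, an L position)
n=7: W (go to 1, an L position)
n=8: L (options 6(W), 5(W), 3(W), 2(W) are all W)
n=9: L (options 7(W), 6(W), 4(W), 3(W) are all W)
n=10: W (go to 8, an L position)
n=11: W (go to 9, an L position)
n=12: W (go to 9, an L position)
n=13: W (go to 8, an L position)
n=14: W (go to 9, an L position)
n=15: W (go to 9, an L position)
n=16: L (options 14(W), 13(W), 11(W), 10(W) are all W)
n=17: L (options 15(W), 14(W), 12(W), 11(W) are all W)
n=18: W (go to 16, an L position)
n=19: W (go to 17, an L position)
n=20: W (go to 17, an L position)
n=21: W (go to 16, an L position)
n=22: W (go to 17, an L position)
n=23: W (go to 17, an L position)
n=24: L (options 22(W), 21(W), 19(W), 18(W) are all W)
n=25: L (options 23(W), 22(W), 20(W), 19(W) are all W)
n=26: W (go to 24, an L position)
n=27: W (go to 25, an L position)
n=28: W (go to 25, an L position)
n=29: W (go to 24, an L position)
n=30: W (go to 25, an L position)
n=31: W (go to 25, an L position)
n=32: L (options 30(W), 29(W), 27(W), 26(W) are all W)
The starting position 32 is L: whatever Alice does, the opponent receives a W position.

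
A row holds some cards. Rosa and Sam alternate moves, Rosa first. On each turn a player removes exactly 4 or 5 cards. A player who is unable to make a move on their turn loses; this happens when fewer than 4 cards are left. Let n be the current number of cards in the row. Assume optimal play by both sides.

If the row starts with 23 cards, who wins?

Rosa wins.

Compute win/loss labels from the base case upward. A position with no move is L. Any other position is W if it can reach an L in one move, else L.
n=0: no move → L
n=1: no move → L
n=2: no move → L
n=3: no move → L
n=4: W (go to 0, an L position)
n=5: W (go to 1, an L position)
n=6: W (go to 2, an L position)
n=7: W (go to 3, an L position)
n=8: W (go to 3, an L position)
n=9: L (options 5(W), 4(W) are all W)
n=10: L (options 6(W), 5(W) are all W)
n=11: L (options 7(W), 6(W) are all W)
n=12: L (options 8(W), 7(W) are all W)
n=13: W (go to 9, an L position)
n=14: W (go to 10, an L position)
n=15: W (go to 11, an L position)
n=16: W (go to 12, an L position)
n=17: W (go to 12, an L position)
n=18: L (options 14(W), 13(W) are all W)
n=19: L (options 15(W), 14(W) are all W)
n=20: L (options 16(W), 15(W) are all W)
n=21: L (options 17(W), 16(W) are all W)
n=22: W (go to 18, an L position)
n=23: W (go to 19, an L position)
From 23 Rosa can remove 4, leaving 19, reaching an L position.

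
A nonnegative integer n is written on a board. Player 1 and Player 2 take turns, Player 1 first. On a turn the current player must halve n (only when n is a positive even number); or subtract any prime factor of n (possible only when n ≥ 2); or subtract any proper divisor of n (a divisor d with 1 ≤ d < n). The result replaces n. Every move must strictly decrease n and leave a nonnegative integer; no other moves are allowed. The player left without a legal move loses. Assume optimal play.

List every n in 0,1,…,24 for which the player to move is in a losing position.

Build the W/L table. Terminal = L. A non-terminal position is W if it has a move to some L; otherwise it is L.
n=0: no move → L
n=1: no move → L
n=2: →0(L), so W
n=3: →0(L), so W
n=4: →2(W), 3(W) — all W, so L
n=5: →0(L), so W
n=6: →4(L), so W
n=7: →0(L), so W
n=8: →4(L), so W
n=9: →6(W), 8(W) — all W, so L
n=10: →9(L), so W
n=11: →0(L), so W
n=12: →9(L), so W
n=13: →0(L), so W
n=14: →7(W), 12(W), 13(W) — all W, so L
n=15: →14(L), so W
n=16: →14(L), so W
n=17: →0(L), so W
n=18: →9(L), so W
n=19: →0(L), so W
n=20: →10(W), 15(W), 16(W), 18(W), 19(W) — all W, so L
n=21: →14(L), so W
n=22: →20(L), so W
n=23: →0(L), so W
n=24: →20(L), so W
Reading off the rows marked L gives the requested list; there are 6 such values of n.

0, 1, 4, 9, 14, 20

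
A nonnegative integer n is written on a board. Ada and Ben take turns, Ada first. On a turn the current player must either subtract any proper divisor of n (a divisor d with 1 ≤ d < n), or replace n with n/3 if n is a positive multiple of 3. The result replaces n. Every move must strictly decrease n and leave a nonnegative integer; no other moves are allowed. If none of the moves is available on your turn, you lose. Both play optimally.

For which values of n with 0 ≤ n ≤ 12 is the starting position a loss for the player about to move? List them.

Build the W/L table. Terminal = L. A non-terminal position is W if it has a move to some L; otherwise it is L.
n=0: no move → L
n=1: no move → L
n=2: can move to 1, which is L ⇒ W
n=3: can move to 1, which is L ⇒ W
n=4: moves to 2(W), 3(W); every one is W ⇒ L
n=5: can move to 4, which is L ⇒ W
n=6: can move to 4, which is L ⇒ W
n=7: the only move is to 6(W), a W ⇒ L
n=8: can move to 4, which is L ⇒ W
n=9: moves to 3(W), 6(W), 8(W); every one is W ⇒ L
n=10: can move to 9, which is L ⇒ W
n=11: the only move is to 10(W), a W ⇒ L
n=12: can move to 4, which is L ⇒ W
Reading off the rows marked L gives the requested list; there are 6 such values of n.

0, 1, 4, 7, 9, 11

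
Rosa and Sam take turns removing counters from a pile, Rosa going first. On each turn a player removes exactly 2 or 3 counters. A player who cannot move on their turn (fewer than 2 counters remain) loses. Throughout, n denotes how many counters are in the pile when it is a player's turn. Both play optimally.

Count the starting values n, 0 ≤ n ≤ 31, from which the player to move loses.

14

Use the standard recursion: the mover loses at a terminal position; elsewhere, the mover wins exactly when some move hands the opponent an L position.
n=0: no move → L
n=1: no move → L
n=2: →0(L), so W
n=3: →1(L), so W
n=4: →1(L), so W
n=5: →3(W), 2(W) — all W, so L
n=6: →4(W), 3(W) — all W, so L
n=7: →5(L), so W
n=8: →6(L), so W
n=9: →6(L), so W
n=10: →8(W), 7(W) — all W, so L
n=11: →9(W), 8(W) — all W, so L
n=12: →10(L), so W
n=13: →11(L), so W
n=14: →11(L), so W
n=15: →13(W), 12(W) — all W, so L
n=16: →14(W), 13(W) — all W, so L
n=17: →15(L), so W
n=18: →16(L), so W
n=19: →16(L), so W
n=20: →18(W), 17(W) — all W, so L
n=21: →19(W), 18(W) — all W, so L
n=22: →20(L), so W
n=23: →21(L), so W
n=24: →21(L), so W
n=25: →23(W), 22(W) — all W, so L
n=26: →24(W), 23(W) — all W, so L
n=27: →25(L), so W
n=28: →26(L), so W
n=29: →26(L), so W
n=30: →28(W), 27(W) — all W, so L
n=31: →29(W), 28(W) — all W, so L
L entries with 0 ≤ n ≤ 31: n = 0, 1, 5, 6, 10, 11, 15, 16, 20, 21, 25, 26, 30, 31; that makes 14.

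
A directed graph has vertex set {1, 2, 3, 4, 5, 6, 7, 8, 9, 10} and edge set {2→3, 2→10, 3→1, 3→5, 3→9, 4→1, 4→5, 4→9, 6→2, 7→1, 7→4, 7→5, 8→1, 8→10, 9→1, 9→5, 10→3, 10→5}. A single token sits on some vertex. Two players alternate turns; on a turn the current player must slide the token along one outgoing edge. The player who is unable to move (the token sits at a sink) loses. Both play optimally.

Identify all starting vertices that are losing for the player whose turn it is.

Classify positions by backward induction: terminal positions (no move available) are L. From any other position, the mover wins iff some move reaches an L.
Every edge goes from a vertex to one that appears earlier in the order 1, 5, 9, 4, 3, 10, 2, 8, 7, 6, so processing vertices in that order labels each vertex after all of its successors.
1: no outgoing edge → L
5: no outgoing edge → L
9: →5(L), so W
4: →5(L), so W
3: →5(L), so W
10: →5(L), so W
2: →10(W), 3(W) — all W, so L
8: →1(L), so W
7: →5(L), so W
6: →2(L), so W
The losing starting vertices are exactly the entries labelled L in this table (3 of them).

1, 2, 5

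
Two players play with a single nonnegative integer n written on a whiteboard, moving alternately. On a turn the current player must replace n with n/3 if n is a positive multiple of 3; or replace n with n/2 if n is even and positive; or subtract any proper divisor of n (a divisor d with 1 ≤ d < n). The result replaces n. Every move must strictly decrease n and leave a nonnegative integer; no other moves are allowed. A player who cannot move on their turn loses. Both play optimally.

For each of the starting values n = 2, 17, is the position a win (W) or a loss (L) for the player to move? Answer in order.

2: W, 17: L

Build the W/L table. Terminal = L. A non-terminal position is W if it has a move to some L; otherwise it is L.
n=0: no move → L
n=1: no move → L
n=2: W (go to 1, an L position)
n=3: W (go to 1, an L position)
n=4: L (options 2(W), 3(W) are all W)
n=5: W (go to 4, an L position)
n=6: W (go to 4, an L position)
n=7: L (sole option 6(W) is W)
n=8: W (go to 4, an L position)
n=9: L (options 3(W), 6(W), 8(W) are all W)
n=10: W (go to 9, an L position)
n=11: L (sole option 10(W) is W)
n=12: W (go to 4, an L position)
n=13: L (sole option 12(W) is W)
n=14: W (go to 7, an L position)
n=15: L (options 5(W), 10(W), 12(W), 14(W) are all W)
n=16: W (go to 15, an L position)
n=17: L (sole option 16(W) is W)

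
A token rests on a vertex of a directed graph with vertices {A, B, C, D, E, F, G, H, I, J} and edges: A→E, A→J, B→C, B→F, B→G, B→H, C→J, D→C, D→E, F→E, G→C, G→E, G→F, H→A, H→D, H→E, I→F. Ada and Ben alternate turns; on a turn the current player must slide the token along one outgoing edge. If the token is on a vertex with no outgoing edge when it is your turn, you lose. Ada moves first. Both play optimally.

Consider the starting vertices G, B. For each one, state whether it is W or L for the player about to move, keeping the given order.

Positions with no move are L. A position that does have a move is losing for the player to move precisely when every available move leads to a winning position for the opponent. Fill in the labels:
Every edge goes from a vertex to one that appears earlier in the order E, J, C, D, A, F, H, G, I, B, so processing vertices in that order labels each vertex after all of its successors.
E: no outgoing edge → L
J: no outgoing edge → L
C: can move to J, which is L ⇒ W
D: can move to E, which is L ⇒ W
A: can move to J, which is L ⇒ W
F: can move to E, which is L ⇒ W
H: can move to E, which is L ⇒ W
G: can move to E, which is L ⇒ W
I: the only move is to F(W), a W ⇒ L
B: moves to G(W), H(W), F(W), C(W); every one is W ⇒ L

G: W, B: L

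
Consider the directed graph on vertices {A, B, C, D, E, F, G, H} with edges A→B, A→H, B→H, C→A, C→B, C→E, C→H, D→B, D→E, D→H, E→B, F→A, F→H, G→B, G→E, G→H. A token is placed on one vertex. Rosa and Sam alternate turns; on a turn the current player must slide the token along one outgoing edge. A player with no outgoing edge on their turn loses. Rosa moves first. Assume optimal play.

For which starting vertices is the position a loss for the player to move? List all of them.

Build the W/L table. Terminal = L. A non-terminal position is W if it has a move to some L; otherwise it is L.
Every edge goes from a vertex to one that appears earlier in the order H, B, A, E, G, F, C, D, so processing vertices in that order labels each vertex after all of its successors.
H: no outgoing edge → L
B: W (go to H, an L position)
A: W (go to H, an L position)
E: L (sole option B(W) is W)
G: W (go to E, an L position)
F: W (go to H, an L position)
C: W (go to E, an L position)
D: W (go to E, an L position)
The losing starting vertices are exactly the entries labelled L in this table (2 of them).

E, H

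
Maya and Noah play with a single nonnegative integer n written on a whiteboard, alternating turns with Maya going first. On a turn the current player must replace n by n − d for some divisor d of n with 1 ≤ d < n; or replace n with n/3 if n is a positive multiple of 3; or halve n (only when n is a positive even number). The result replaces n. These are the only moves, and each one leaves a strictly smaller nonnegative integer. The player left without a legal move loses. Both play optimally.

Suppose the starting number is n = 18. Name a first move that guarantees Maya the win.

Move to 9.

Build the W/L table. Terminal = L. A non-terminal position is W if it has a move to some L; otherwise it is L.
n=0: no move → L
n=1: no move → L
n=2: →1(L), so W
n=3: →1(L), so W
n=4: →2(W), 3(W) — all W, so L
n=5: →4(L), so W
n=6: →4(L), so W
n=7: →6(W) only, which is W, so L
n=8: →4(L), so W
n=9: →3(W), 6(W), 8(W) — all W, so L
n=10: →9(L), so W
n=11: →10(W) only, which is W, so L
n=12: →4(L), so W
n=13: →12(W) only, which is W, so L
n=14: →7(L), so W
n=15: →5(W), 10(W), 12(W), 14(W) — all W, so L
n=16: →15(L), so W
n=17: →16(W) only, which is W, so L
n=18: →9(L), so W
From 18, the L positions reachable in one move are: 9, 15, 17. Any move reaching one of these is winning.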